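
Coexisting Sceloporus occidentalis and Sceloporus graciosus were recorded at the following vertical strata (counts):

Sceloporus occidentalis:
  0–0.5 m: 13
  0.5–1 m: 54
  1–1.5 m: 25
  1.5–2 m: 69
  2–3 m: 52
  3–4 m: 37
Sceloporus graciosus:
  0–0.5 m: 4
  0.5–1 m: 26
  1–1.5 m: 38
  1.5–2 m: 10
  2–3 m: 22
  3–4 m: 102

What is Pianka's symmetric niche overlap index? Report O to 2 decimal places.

Proportions for Sceloporus occidentalis (n=250): 13/250=0.0520, 54/250=0.2160, 25/250=0.1000, 69/250=0.2760, 52/250=0.2080, 37/250=0.1480
Proportions for Sceloporus graciosus (n=202): 4/202=0.0198, 26/202=0.1287, 38/202=0.1881, 10/202=0.0495, 22/202=0.1089, 102/202=0.5050
Σ p₁ᵢp₂ᵢ = 0.001030 + 0.027799 + 0.018810 + 0.013662 + 0.022651 + 0.074740 = 0.158692
Σp_1ᵢ² = 0.0520² + 0.2160² + 0.1000² + 0.2760² + 0.2080² + 0.1480² = 0.002704 + 0.046656 + 0.010000 + 0.076176 + 0.043264 + 0.021904 = 0.200704
Σp_2ᵢ² = 0.0198² + 0.1287² + 0.1881² + 0.0495² + 0.1089² + 0.5050² = 0.000392 + 0.016564 + 0.035382 + 0.002450 + 0.011859 + 0.255025 = 0.321672
O = 0.158692 / √(0.200704 × 0.321672) = 0.158692 / 0.2540883 = 0.6246

0.62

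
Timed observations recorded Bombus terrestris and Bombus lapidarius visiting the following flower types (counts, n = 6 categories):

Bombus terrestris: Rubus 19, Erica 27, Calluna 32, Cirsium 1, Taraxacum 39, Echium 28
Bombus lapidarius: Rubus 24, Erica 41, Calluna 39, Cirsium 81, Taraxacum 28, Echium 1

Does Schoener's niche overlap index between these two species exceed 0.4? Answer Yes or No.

Proportions for Bombus terrestris (n=146): 19/146=0.1301, 27/146=0.1849, 32/146=0.2192, 1/146=0.0068, 39/146=0.2671, 28/146=0.1918
Proportions for Bombus lapidarius (n=214): 24/214=0.1121, 41/214=0.1916, 39/214=0.1822, 81/214=0.3785, 28/214=0.1308, 1/214=0.0047
Σ|p₁ᵢ − p₂ᵢ| = 0.0180 + 0.0067 + 0.0370 + 0.3717 + 0.1363 + 0.1871 = 0.7568
D = 1 − ½ × 0.7568 = 1 − 0.37840 = 0.62160
D = 0.62160 > 0.4 → Yes.

Yes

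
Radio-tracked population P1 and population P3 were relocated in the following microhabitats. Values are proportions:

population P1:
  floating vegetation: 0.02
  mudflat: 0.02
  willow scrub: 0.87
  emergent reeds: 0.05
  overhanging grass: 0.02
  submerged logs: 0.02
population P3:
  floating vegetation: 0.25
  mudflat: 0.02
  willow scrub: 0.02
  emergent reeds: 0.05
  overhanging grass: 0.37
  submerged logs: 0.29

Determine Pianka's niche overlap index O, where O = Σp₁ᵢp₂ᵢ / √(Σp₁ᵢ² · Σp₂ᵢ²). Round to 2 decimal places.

0.08

Σ p₁ᵢp₂ᵢ = 0.0050 + 0.0004 + 0.0174 + 0.0025 + 0.0074 + 0.0058 = 0.0385
Σp_1ᵢ² = 0.02² + 0.02² + 0.87² + 0.05² + 0.02² + 0.02² = 0.0004 + 0.0004 + 0.7569 + 0.0025 + 0.0004 + 0.0004 = 0.7610
Σp_2ᵢ² = 0.25² + 0.02² + 0.02² + 0.05² + 0.37² + 0.29² = 0.0625 + 0.0004 + 0.0004 + 0.0025 + 0.1369 + 0.0841 = 0.2868
O = 0.0385 / √(0.7610 × 0.2868) = 0.0385 / 0.46718 = 0.0824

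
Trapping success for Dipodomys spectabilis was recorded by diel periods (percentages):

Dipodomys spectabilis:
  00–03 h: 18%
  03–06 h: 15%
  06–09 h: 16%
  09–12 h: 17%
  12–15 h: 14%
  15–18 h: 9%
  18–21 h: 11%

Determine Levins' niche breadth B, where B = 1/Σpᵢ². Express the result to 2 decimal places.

6.70

Convert percentages to proportions (divide by 100).
Σpᵢ² = 0.18² + 0.15² + 0.16² + 0.17² + 0.14² + 0.09² + 0.11² = 0.0324 + 0.0225 + 0.0256 + 0.0289 + 0.0196 + 0.0081 + 0.0121 = 0.1492
B = 1 / 0.1492 = 6.7024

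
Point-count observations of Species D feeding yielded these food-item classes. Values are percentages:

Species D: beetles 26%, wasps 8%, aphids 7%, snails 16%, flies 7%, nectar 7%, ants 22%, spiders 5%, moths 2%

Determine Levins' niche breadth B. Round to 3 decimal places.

6.039

Convert percentages to proportions (divide by 100).
Σpᵢ² = 0.26² + 0.08² + 0.07² + 0.16² + 0.07² + 0.07² + 0.22² + 0.05² + 0.02² = 0.0676 + 0.0064 + 0.0049 + 0.0256 + 0.0049 + 0.0049 + 0.0484 + 0.0025 + 0.0004 = 0.1656
B = 1 / 0.1656 = 6.03865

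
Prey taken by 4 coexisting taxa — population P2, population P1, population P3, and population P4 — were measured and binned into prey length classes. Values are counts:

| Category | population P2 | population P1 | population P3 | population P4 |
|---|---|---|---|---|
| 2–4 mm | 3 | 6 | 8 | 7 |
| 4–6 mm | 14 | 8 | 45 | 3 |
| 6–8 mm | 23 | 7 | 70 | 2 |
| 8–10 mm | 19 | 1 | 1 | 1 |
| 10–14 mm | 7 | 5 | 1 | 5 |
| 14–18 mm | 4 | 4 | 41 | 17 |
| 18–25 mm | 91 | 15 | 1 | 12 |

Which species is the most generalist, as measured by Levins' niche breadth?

population P1

Proportions for population P2 (n=161): 3/161=0.0186, 14/161=0.0870, 23/161=0.1429, 19/161=0.1180, 7/161=0.0435, 4/161=0.0248, 91/161=0.5652
Proportions for population P1 (n=46): 6/46=0.1304, 8/46=0.1739, 7/46=0.1522, 1/46=0.0217, 5/46=0.1087, 4/46=0.0870, 15/46=0.3261
Proportions for population P3 (n=167): 8/167=0.0479, 45/167=0.2695, 70/167=0.4192, 1/167=0.0060, 1/167=0.0060, 41/167=0.2455, 1/167=0.0060
Proportions for population P4 (n=47): 7/47=0.1489, 3/47=0.0638, 2/47=0.0426, 1/47=0.0213, 5/47=0.1064, 17/47=0.3617, 12/47=0.2553
Σp_P2ᵢ² = 0.0186² + 0.0870² + 0.1429² + 0.1180² + 0.0435² + 0.0248² + 0.5652² = 0.000346 + 0.007569 + 0.020420 + 0.013924 + 0.001892 + 0.000615 + 0.319451 = 0.364217
B_P2 = 1 / 0.364217 = 2.7456
Σp_P1ᵢ² = 0.1304² + 0.1739² + 0.1522² + 0.0217² + 0.1087² + 0.0870² + 0.3261² = 0.017004 + 0.030241 + 0.023165 + 0.000471 + 0.011816 + 0.007569 + 0.106341 = 0.196607
B_P1 = 1 / 0.196607 = 5.0863
Σp_P3ᵢ² = 0.0479² + 0.2695² + 0.4192² + 0.0060² + 0.0060² + 0.2455² + 0.0060² = 0.002294 + 0.072630 + 0.175729 + 0.000036 + 0.000036 + 0.060270 + 0.000036 = 0.311031
B_P3 = 1 / 0.311031 = 3.2151
Σp_P4ᵢ² = 0.1489² + 0.0638² + 0.0426² + 0.0213² + 0.1064² + 0.3617² + 0.2553² = 0.022171 + 0.004070 + 0.001815 + 0.000454 + 0.011321 + 0.130827 + 0.065178 = 0.235836
B_P4 = 1 / 0.235836 = 4.2402
Highest B → broadest niche (most generalist): population P1 (B = 5.09).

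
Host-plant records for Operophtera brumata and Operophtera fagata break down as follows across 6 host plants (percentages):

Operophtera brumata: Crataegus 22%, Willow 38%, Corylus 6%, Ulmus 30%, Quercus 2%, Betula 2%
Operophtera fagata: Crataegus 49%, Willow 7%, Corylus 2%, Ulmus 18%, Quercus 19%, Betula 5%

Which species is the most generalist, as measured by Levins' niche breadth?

Convert percentages to proportions (divide by 100).
Σp_brumᵢ² = 0.22² + 0.38² + 0.06² + 0.30² + 0.02² + 0.02² = 0.0484 + 0.1444 + 0.0036 + 0.0900 + 0.0004 + 0.0004 = 0.2872
B_brum = 1 / 0.2872 = 3.4819
Σp_fagaᵢ² = 0.49² + 0.07² + 0.02² + 0.18² + 0.19² + 0.05² = 0.2401 + 0.0049 + 0.0004 + 0.0324 + 0.0361 + 0.0025 = 0.3164
B_faga = 1 / 0.3164 = 3.1606
Highest B → broadest niche (most generalist): Operophtera brumata (B = 3.48).

Operophtera brumata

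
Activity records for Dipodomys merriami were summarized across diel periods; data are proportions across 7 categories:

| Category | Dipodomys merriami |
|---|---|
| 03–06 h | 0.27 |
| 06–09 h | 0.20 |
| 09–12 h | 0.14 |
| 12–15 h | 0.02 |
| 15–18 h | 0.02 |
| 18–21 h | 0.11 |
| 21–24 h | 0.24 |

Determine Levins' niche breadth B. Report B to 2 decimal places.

Σpᵢ² = 0.27² + 0.20² + 0.14² + 0.02² + 0.02² + 0.11² + 0.24² = 0.0729 + 0.0400 + 0.0196 + 0.0004 + 0.0004 + 0.0121 + 0.0576 = 0.2030
B = 1 / 0.2030 = 4.9261

4.93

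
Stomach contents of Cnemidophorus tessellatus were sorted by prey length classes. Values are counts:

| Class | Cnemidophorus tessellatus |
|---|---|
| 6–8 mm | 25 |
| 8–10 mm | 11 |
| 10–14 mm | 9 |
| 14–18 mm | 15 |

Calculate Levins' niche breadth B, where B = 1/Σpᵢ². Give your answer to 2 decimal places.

Proportions for Cnemidophorus tessellatus (n=60): 25/60=0.4167, 11/60=0.1833, 9/60=0.1500, 15/60=0.2500
Σpᵢ² = 0.4167² + 0.1833² + 0.1500² + 0.2500² = 0.173639 + 0.033599 + 0.022500 + 0.062500 = 0.292238
B = 1 / 0.292238 = 3.4219

3.42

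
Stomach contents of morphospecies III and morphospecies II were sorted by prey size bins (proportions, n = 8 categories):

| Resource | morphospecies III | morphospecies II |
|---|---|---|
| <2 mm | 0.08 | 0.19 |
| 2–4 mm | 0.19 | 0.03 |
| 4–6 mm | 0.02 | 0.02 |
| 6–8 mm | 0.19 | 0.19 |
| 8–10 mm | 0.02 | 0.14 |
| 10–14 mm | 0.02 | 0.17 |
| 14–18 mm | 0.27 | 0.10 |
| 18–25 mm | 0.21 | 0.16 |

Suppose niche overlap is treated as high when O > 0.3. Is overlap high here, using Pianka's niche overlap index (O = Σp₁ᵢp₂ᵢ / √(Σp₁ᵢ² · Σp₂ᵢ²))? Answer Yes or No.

Yes

Σ p₁ᵢp₂ᵢ = 0.0152 + 0.0057 + 0.0004 + 0.0361 + 0.0028 + 0.0034 + 0.0270 + 0.0336 = 0.1242
Σp_1ᵢ² = 0.08² + 0.19² + 0.02² + 0.19² + 0.02² + 0.02² + 0.27² + 0.21² = 0.0064 + 0.0361 + 0.0004 + 0.0361 + 0.0004 + 0.0004 + 0.0729 + 0.0441 = 0.1968
Σp_2ᵢ² = 0.19² + 0.03² + 0.02² + 0.19² + 0.14² + 0.17² + 0.10² + 0.16² = 0.0361 + 0.0009 + 0.0004 + 0.0361 + 0.0196 + 0.0289 + 0.0100 + 0.0256 = 0.1576
O = 0.1242 / √(0.1968 × 0.1576) = 0.1242 / 0.17611 = 0.7052
O = 0.7052 > 0.3 → Yes.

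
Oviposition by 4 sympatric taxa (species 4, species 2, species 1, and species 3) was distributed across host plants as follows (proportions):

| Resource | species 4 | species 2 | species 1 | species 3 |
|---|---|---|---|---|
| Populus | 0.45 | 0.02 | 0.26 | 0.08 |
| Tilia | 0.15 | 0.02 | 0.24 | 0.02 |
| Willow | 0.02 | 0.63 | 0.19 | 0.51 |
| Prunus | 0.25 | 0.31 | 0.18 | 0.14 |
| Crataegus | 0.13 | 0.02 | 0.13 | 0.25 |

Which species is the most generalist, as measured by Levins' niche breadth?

Σp_4ᵢ² = 0.45² + 0.15² + 0.02² + 0.25² + 0.13² = 0.2025 + 0.0225 + 0.0004 + 0.0625 + 0.0169 = 0.3048
B_4 = 1 / 0.3048 = 3.2808
Σp_2ᵢ² = 0.02² + 0.02² + 0.63² + 0.31² + 0.02² = 0.0004 + 0.0004 + 0.3969 + 0.0961 + 0.0004 = 0.4942
B_2 = 1 / 0.4942 = 2.0235
Σp_1ᵢ² = 0.26² + 0.24² + 0.19² + 0.18² + 0.13² = 0.0676 + 0.0576 + 0.0361 + 0.0324 + 0.0169 = 0.2106
B_1 = 1 / 0.2106 = 4.7483
Σp_3ᵢ² = 0.08² + 0.02² + 0.51² + 0.14² + 0.25² = 0.0064 + 0.0004 + 0.2601 + 0.0196 + 0.0625 = 0.3490
B_3 = 1 / 0.3490 = 2.8653
Highest B → broadest niche (most generalist): species 1 (B = 4.75).

species 1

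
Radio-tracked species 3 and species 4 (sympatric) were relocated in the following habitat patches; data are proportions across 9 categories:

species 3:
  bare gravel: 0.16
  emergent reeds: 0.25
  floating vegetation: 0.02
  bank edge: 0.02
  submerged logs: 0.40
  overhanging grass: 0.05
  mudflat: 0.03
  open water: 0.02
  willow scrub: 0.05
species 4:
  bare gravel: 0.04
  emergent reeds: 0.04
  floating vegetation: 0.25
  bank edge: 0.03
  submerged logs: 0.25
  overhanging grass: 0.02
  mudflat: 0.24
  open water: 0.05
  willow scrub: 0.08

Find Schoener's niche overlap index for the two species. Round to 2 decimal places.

Σ|p₁ᵢ − p₂ᵢ| = 0.12 + 0.21 + 0.23 + 0.01 + 0.15 + 0.03 + 0.21 + 0.03 + 0.03 = 1.02
D = 1 − ½ × 1.02 = 1 − 0.510 = 0.4900

0.49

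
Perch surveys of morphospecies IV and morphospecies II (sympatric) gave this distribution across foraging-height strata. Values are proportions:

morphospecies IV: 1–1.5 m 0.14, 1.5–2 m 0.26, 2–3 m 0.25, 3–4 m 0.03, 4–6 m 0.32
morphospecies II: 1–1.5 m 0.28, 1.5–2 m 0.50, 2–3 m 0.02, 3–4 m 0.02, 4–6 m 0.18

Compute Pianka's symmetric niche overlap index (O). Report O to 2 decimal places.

Σ p₁ᵢp₂ᵢ = 0.0392 + 0.1300 + 0.0050 + 0.0006 + 0.0576 = 0.2324
Σp_1ᵢ² = 0.14² + 0.26² + 0.25² + 0.03² + 0.32² = 0.0196 + 0.0676 + 0.0625 + 0.0009 + 0.1024 = 0.2530
Σp_2ᵢ² = 0.28² + 0.50² + 0.02² + 0.02² + 0.18² = 0.0784 + 0.2500 + 0.0004 + 0.0004 + 0.0324 = 0.3616
O = 0.2324 / √(0.2530 × 0.3616) = 0.2324 / 0.30246 = 0.7684

0.77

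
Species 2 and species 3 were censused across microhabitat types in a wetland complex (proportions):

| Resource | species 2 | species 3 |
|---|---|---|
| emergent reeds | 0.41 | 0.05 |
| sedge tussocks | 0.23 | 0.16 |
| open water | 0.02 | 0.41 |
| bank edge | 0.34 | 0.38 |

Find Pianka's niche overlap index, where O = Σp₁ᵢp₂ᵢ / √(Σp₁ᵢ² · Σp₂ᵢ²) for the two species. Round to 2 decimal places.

Σ p₁ᵢp₂ᵢ = 0.0205 + 0.0368 + 0.0082 + 0.1292 = 0.1947
Σp_1ᵢ² = 0.41² + 0.23² + 0.02² + 0.34² = 0.1681 + 0.0529 + 0.0004 + 0.1156 = 0.3370
Σp_2ᵢ² = 0.05² + 0.16² + 0.41² + 0.38² = 0.0025 + 0.0256 + 0.1681 + 0.1444 = 0.3406
O = 0.1947 / √(0.3370 × 0.3406) = 0.1947 / 0.33880 = 0.5747

0.57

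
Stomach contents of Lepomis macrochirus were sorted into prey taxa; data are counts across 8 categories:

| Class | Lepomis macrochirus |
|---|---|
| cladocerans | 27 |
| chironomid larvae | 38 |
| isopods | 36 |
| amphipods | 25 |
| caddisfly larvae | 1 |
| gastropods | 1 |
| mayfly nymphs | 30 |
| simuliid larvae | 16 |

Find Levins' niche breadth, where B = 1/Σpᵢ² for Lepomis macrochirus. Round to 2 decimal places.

Proportions for Lepomis macrochirus (n=174): 27/174=0.1552, 38/174=0.2184, 36/174=0.2069, 25/174=0.1437, 1/174=0.0057, 1/174=0.0057, 30/174=0.1724, 16/174=0.0920
Σpᵢ² = 0.1552² + 0.2184² + 0.2069² + 0.1437² + 0.0057² + 0.0057² + 0.1724² + 0.0920² = 0.024087 + 0.047699 + 0.042808 + 0.020650 + 0.000032 + 0.000032 + 0.029722 + 0.008464 = 0.173494
B = 1 / 0.173494 = 5.7639

5.76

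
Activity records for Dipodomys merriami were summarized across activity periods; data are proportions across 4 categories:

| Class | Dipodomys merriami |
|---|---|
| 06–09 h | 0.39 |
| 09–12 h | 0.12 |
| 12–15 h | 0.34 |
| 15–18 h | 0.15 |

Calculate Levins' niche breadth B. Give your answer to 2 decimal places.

Σpᵢ² = 0.39² + 0.12² + 0.34² + 0.15² = 0.1521 + 0.0144 + 0.1156 + 0.0225 = 0.3046
B = 1 / 0.3046 = 3.2830

3.28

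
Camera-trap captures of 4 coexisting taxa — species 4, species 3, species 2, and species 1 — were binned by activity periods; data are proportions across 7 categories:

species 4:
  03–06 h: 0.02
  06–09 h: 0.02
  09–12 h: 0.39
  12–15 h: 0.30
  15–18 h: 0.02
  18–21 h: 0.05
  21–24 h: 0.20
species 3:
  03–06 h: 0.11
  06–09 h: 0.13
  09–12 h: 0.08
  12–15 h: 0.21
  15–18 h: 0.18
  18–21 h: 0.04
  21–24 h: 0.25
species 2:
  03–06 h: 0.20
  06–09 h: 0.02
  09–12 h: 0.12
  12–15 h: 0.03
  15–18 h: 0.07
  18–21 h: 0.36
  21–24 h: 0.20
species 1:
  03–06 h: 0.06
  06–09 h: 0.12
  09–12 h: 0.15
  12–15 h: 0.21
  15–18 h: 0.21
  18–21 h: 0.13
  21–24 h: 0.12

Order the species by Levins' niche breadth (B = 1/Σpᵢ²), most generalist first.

Σp_4ᵢ² = 0.02² + 0.02² + 0.39² + 0.30² + 0.02² + 0.05² + 0.20² = 0.0004 + 0.0004 + 0.1521 + 0.0900 + 0.0004 + 0.0025 + 0.0400 = 0.2858
B_4 = 1 / 0.2858 = 3.4990
Σp_3ᵢ² = 0.11² + 0.13² + 0.08² + 0.21² + 0.18² + 0.04² + 0.25² = 0.0121 + 0.0169 + 0.0064 + 0.0441 + 0.0324 + 0.0016 + 0.0625 = 0.1760
B_3 = 1 / 0.1760 = 5.6818
Σp_2ᵢ² = 0.20² + 0.02² + 0.12² + 0.03² + 0.07² + 0.36² + 0.20² = 0.0400 + 0.0004 + 0.0144 + 0.0009 + 0.0049 + 0.1296 + 0.0400 = 0.2302
B_2 = 1 / 0.2302 = 4.3440
Σp_1ᵢ² = 0.06² + 0.12² + 0.15² + 0.21² + 0.21² + 0.13² + 0.12² = 0.0036 + 0.0144 + 0.0225 + 0.0441 + 0.0441 + 0.0169 + 0.0144 = 0.1600
B_1 = 1 / 0.1600 = 6.2500
Ranking by B (broadest → narrowest): species 1 (6.25) > species 3 (5.68) > species 2 (4.34) > species 4 (3.50)

species 1 > species 3 > species 2 > species 4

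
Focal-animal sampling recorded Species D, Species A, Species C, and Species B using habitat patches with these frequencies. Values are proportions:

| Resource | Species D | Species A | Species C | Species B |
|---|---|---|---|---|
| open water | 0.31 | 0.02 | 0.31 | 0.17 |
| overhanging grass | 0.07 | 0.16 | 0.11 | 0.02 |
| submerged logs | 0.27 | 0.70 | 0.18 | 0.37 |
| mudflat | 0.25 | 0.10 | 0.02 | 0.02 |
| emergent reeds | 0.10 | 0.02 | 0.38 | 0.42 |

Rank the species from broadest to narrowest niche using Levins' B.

Σp_Dᵢ² = 0.31² + 0.07² + 0.27² + 0.25² + 0.10² = 0.0961 + 0.0049 + 0.0729 + 0.0625 + 0.0100 = 0.2464
B_D = 1 / 0.2464 = 4.0584
Σp_Aᵢ² = 0.02² + 0.16² + 0.70² + 0.10² + 0.02² = 0.0004 + 0.0256 + 0.4900 + 0.0100 + 0.0004 = 0.5264
B_A = 1 / 0.5264 = 1.8997
Σp_Cᵢ² = 0.31² + 0.11² + 0.18² + 0.02² + 0.38² = 0.0961 + 0.0121 + 0.0324 + 0.0004 + 0.1444 = 0.2854
B_C = 1 / 0.2854 = 3.5039
Σp_Bᵢ² = 0.17² + 0.02² + 0.37² + 0.02² + 0.42² = 0.0289 + 0.0004 + 0.1369 + 0.0004 + 0.1764 = 0.3430
B_B = 1 / 0.3430 = 2.9155
Ranking by B (broadest → narrowest): Species D (4.06) > Species C (3.50) > Species B (2.92) > Species A (1.90)

Species D > Species C > Species B > Species A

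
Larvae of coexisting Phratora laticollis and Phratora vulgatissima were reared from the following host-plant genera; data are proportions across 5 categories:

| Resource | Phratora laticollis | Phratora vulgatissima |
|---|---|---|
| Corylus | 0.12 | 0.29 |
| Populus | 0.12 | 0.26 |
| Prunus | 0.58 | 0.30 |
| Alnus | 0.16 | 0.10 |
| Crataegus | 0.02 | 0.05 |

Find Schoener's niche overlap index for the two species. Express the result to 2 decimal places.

0.66

Σ|p₁ᵢ − p₂ᵢ| = 0.17 + 0.14 + 0.28 + 0.06 + 0.03 = 0.68
D = 1 − ½ × 0.68 = 1 − 0.340 = 0.6600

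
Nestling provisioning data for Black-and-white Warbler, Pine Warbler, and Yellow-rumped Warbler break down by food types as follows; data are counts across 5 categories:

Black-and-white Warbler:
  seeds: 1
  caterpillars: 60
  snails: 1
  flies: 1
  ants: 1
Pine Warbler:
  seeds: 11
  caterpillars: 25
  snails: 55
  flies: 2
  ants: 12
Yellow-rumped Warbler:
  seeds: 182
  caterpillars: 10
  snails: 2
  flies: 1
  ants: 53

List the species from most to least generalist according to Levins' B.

Pine Warbler > Yellow-rumped Warbler > Black-and-white Warbler

Proportions for Black-and-white Warbler (n=64): 1/64=0.0156, 60/64=0.9375, 1/64=0.0156, 1/64=0.0156, 1/64=0.0156
Proportions for Pine Warbler (n=105): 11/105=0.1048, 25/105=0.2381, 55/105=0.5238, 2/105=0.0190, 12/105=0.1143
Proportions for Yellow-rumped Warbler (n=248): 182/248=0.7339, 10/248=0.0403, 2/248=0.0081, 1/248=0.0040, 53/248=0.2137
Σp_Blacᵢ² = 0.0156² + 0.9375² + 0.0156² + 0.0156² + 0.0156² = 0.000243 + 0.878906 + 0.000243 + 0.000243 + 0.000243 = 0.879878
B_Blac = 1 / 0.879878 = 1.1365
Σp_Pineᵢ² = 0.1048² + 0.2381² + 0.5238² + 0.0190² + 0.1143² = 0.010983 + 0.056692 + 0.274366 + 0.000361 + 0.013064 = 0.355466
B_Pine = 1 / 0.355466 = 2.8132
Σp_Yellᵢ² = 0.7339² + 0.0403² + 0.0081² + 0.0040² + 0.2137² = 0.538609 + 0.001624 + 0.000066 + 0.000016 + 0.045668 = 0.585983
B_Yell = 1 / 0.585983 = 1.7065
Ranking by B (broadest → narrowest): Pine Warbler (2.81) > Yellow-rumped Warbler (1.71) > Black-and-white Warbler (1.14)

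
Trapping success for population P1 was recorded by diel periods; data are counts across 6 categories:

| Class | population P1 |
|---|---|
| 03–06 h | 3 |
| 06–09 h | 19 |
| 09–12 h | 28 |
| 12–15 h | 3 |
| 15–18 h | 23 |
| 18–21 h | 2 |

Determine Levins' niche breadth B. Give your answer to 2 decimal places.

Proportions for population P1 (n=78): 3/78=0.0385, 19/78=0.2436, 28/78=0.3590, 3/78=0.0385, 23/78=0.2949, 2/78=0.0256
Σpᵢ² = 0.0385² + 0.2436² + 0.3590² + 0.0385² + 0.2949² + 0.0256² = 0.001482 + 0.059341 + 0.128881 + 0.001482 + 0.086966 + 0.000655 = 0.278807
B = 1 / 0.278807 = 3.5867

3.59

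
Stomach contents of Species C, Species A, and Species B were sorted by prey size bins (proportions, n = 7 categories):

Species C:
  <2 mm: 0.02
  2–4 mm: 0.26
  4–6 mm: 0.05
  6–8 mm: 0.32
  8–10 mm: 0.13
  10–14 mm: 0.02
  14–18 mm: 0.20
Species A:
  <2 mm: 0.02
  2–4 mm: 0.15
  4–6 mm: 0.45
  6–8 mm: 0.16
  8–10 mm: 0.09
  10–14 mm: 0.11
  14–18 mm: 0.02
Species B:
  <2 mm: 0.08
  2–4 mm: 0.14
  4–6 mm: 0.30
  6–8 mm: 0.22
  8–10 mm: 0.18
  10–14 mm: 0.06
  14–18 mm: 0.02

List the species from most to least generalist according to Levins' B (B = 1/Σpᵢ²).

Species B > Species C > Species A

Σp_Cᵢ² = 0.02² + 0.26² + 0.05² + 0.32² + 0.13² + 0.02² + 0.20² = 0.0004 + 0.0676 + 0.0025 + 0.1024 + 0.0169 + 0.0004 + 0.0400 = 0.2302
B_C = 1 / 0.2302 = 4.3440
Σp_Aᵢ² = 0.02² + 0.15² + 0.45² + 0.16² + 0.09² + 0.11² + 0.02² = 0.0004 + 0.0225 + 0.2025 + 0.0256 + 0.0081 + 0.0121 + 0.0004 = 0.2716
B_A = 1 / 0.2716 = 3.6819
Σp_Bᵢ² = 0.08² + 0.14² + 0.30² + 0.22² + 0.18² + 0.06² + 0.02² = 0.0064 + 0.0196 + 0.0900 + 0.0484 + 0.0324 + 0.0036 + 0.0004 = 0.2008
B_B = 1 / 0.2008 = 4.9801
Ranking by B (broadest → narrowest): Species B (4.98) > Species C (4.34) > Species A (3.68)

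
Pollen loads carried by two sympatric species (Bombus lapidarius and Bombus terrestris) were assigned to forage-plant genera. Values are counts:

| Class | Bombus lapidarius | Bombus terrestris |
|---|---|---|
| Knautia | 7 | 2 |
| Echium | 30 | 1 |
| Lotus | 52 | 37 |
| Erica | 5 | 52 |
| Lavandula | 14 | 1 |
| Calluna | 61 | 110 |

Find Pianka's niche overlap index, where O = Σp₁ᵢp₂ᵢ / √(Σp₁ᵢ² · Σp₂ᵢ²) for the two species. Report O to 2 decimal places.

0.81

Proportions for Bombus lapidarius (n=169): 7/169=0.0414, 30/169=0.1775, 52/169=0.3077, 5/169=0.0296, 14/169=0.0828, 61/169=0.3609
Proportions for Bombus terrestris (n=203): 2/203=0.0099, 1/203=0.0049, 37/203=0.1823, 52/203=0.2562, 1/203=0.0049, 110/203=0.5419
Σ p₁ᵢp₂ᵢ = 0.000410 + 0.000870 + 0.056094 + 0.007584 + 0.000406 + 0.195572 = 0.260936
Σp_1ᵢ² = 0.0414² + 0.1775² + 0.3077² + 0.0296² + 0.0828² + 0.3609² = 0.001714 + 0.031506 + 0.094679 + 0.000876 + 0.006856 + 0.130249 = 0.265880
Σp_2ᵢ² = 0.0099² + 0.0049² + 0.1823² + 0.2562² + 0.0049² + 0.5419² = 0.000098 + 0.000024 + 0.033233 + 0.065638 + 0.000024 + 0.293656 = 0.392673
O = 0.260936 / √(0.265880 × 0.392673) = 0.260936 / 0.3231159 = 0.8076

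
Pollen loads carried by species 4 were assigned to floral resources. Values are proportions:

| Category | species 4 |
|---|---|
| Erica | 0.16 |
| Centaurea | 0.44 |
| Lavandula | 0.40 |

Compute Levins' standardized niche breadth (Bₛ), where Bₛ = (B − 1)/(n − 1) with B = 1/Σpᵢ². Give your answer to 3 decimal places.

Σpᵢ² = 0.16² + 0.44² + 0.40² = 0.0256 + 0.1936 + 0.1600 = 0.3792
B = 1 / 0.3792 = 2.63713
Bₛ = (B − 1)/(n − 1) = (2.63713 − 1)/(3 − 1) = 1.63713/2 = 0.81857

0.819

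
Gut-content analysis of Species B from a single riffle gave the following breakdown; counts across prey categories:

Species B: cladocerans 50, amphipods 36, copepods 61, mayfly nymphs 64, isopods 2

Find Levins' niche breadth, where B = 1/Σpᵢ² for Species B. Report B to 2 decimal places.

3.91

Proportions for Species B (n=213): 50/213=0.2347, 36/213=0.1690, 61/213=0.2864, 64/213=0.3005, 2/213=0.0094
Σpᵢ² = 0.2347² + 0.1690² + 0.2864² + 0.3005² + 0.0094² = 0.055084 + 0.028561 + 0.082025 + 0.090300 + 0.000088 = 0.256058
B = 1 / 0.256058 = 3.9054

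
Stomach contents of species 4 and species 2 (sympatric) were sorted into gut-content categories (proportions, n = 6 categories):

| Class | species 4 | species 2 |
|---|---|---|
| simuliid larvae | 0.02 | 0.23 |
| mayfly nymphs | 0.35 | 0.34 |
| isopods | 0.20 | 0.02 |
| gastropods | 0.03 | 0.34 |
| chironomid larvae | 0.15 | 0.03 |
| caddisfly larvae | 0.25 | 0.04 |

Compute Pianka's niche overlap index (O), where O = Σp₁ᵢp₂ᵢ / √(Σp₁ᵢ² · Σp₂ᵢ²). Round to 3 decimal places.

0.570

Σ p₁ᵢp₂ᵢ = 0.0046 + 0.1190 + 0.0040 + 0.0102 + 0.0045 + 0.0100 = 0.1523
Σp_1ᵢ² = 0.02² + 0.35² + 0.20² + 0.03² + 0.15² + 0.25² = 0.0004 + 0.1225 + 0.0400 + 0.0009 + 0.0225 + 0.0625 = 0.2488
Σp_2ᵢ² = 0.23² + 0.34² + 0.02² + 0.34² + 0.03² + 0.04² = 0.0529 + 0.1156 + 0.0004 + 0.1156 + 0.0009 + 0.0016 = 0.2870
O = 0.1523 / √(0.2488 × 0.2870) = 0.1523 / 0.267218 = 0.56995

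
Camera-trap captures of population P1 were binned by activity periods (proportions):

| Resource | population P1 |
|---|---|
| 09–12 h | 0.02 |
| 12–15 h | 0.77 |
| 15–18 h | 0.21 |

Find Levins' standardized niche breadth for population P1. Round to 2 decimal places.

Σpᵢ² = 0.02² + 0.77² + 0.21² = 0.0004 + 0.5929 + 0.0441 = 0.6374
B = 1 / 0.6374 = 1.5689
Bₛ = (B − 1)/(n − 1) = (1.5689 − 1)/(3 − 1) = 0.5689/2 = 0.2845

0.28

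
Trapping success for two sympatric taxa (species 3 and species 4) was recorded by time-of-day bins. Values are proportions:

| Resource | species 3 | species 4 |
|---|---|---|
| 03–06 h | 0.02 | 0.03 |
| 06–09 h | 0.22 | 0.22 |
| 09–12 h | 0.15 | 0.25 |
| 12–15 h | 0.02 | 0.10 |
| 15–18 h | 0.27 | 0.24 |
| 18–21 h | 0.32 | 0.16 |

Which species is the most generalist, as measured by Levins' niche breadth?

species 4

Σp_3ᵢ² = 0.02² + 0.22² + 0.15² + 0.02² + 0.27² + 0.32² = 0.0004 + 0.0484 + 0.0225 + 0.0004 + 0.0729 + 0.1024 = 0.2470
B_3 = 1 / 0.2470 = 4.0486
Σp_4ᵢ² = 0.03² + 0.22² + 0.25² + 0.10² + 0.24² + 0.16² = 0.0009 + 0.0484 + 0.0625 + 0.0100 + 0.0576 + 0.0256 = 0.2050
B_4 = 1 / 0.2050 = 4.8780
Highest B → broadest niche (most generalist): species 4 (B = 4.88).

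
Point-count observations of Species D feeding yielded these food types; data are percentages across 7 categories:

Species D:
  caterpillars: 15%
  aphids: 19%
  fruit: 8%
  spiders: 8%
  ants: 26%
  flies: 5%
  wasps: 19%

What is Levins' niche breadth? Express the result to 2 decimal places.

5.63

Convert percentages to proportions (divide by 100).
Σpᵢ² = 0.15² + 0.19² + 0.08² + 0.08² + 0.26² + 0.05² + 0.19² = 0.0225 + 0.0361 + 0.0064 + 0.0064 + 0.0676 + 0.0025 + 0.0361 = 0.1776
B = 1 / 0.1776 = 5.6306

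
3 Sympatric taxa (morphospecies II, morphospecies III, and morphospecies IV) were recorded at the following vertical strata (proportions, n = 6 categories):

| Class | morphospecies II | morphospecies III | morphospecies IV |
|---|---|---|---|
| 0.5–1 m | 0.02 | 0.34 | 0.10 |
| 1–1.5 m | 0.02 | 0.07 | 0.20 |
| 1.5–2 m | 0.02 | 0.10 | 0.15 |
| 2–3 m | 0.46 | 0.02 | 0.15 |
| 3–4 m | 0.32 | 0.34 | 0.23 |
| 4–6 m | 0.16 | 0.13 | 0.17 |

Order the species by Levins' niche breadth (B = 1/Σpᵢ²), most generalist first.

morphospecies IV > morphospecies III > morphospecies II

Σp_IIᵢ² = 0.02² + 0.02² + 0.02² + 0.46² + 0.32² + 0.16² = 0.0004 + 0.0004 + 0.0004 + 0.2116 + 0.1024 + 0.0256 = 0.3408
B_II = 1 / 0.3408 = 2.9343
Σp_IIIᵢ² = 0.34² + 0.07² + 0.10² + 0.02² + 0.34² + 0.13² = 0.1156 + 0.0049 + 0.0100 + 0.0004 + 0.1156 + 0.0169 = 0.2634
B_III = 1 / 0.2634 = 3.7965
Σp_IVᵢ² = 0.10² + 0.20² + 0.15² + 0.15² + 0.23² + 0.17² = 0.0100 + 0.0400 + 0.0225 + 0.0225 + 0.0529 + 0.0289 = 0.1768
B_IV = 1 / 0.1768 = 5.6561
Ranking by B (broadest → narrowest): morphospecies IV (5.66) > morphospecies III (3.80) > morphospecies II (2.93)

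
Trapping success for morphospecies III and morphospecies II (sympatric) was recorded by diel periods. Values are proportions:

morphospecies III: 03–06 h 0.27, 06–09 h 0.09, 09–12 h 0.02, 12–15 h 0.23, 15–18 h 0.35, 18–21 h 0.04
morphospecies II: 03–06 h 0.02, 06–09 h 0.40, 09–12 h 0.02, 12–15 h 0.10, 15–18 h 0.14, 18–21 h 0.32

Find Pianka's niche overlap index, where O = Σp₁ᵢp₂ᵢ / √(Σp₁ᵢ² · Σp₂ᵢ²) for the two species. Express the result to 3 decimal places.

0.460

Σ p₁ᵢp₂ᵢ = 0.0054 + 0.0360 + 0.0004 + 0.0230 + 0.0490 + 0.0128 = 0.1266
Σp_1ᵢ² = 0.27² + 0.09² + 0.02² + 0.23² + 0.35² + 0.04² = 0.0729 + 0.0081 + 0.0004 + 0.0529 + 0.1225 + 0.0016 = 0.2584
Σp_2ᵢ² = 0.02² + 0.40² + 0.02² + 0.10² + 0.14² + 0.32² = 0.0004 + 0.1600 + 0.0004 + 0.0100 + 0.0196 + 0.1024 = 0.2928
O = 0.1266 / √(0.2584 × 0.2928) = 0.1266 / 0.275063 = 0.46026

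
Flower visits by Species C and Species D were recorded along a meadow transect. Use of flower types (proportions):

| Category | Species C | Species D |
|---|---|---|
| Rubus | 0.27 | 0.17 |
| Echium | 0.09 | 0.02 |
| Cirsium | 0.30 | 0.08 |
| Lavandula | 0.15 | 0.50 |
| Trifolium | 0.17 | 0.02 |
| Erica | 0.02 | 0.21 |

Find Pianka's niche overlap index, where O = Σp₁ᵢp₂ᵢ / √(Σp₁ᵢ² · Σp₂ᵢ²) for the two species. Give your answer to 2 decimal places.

Σ p₁ᵢp₂ᵢ = 0.0459 + 0.0018 + 0.0240 + 0.0750 + 0.0034 + 0.0042 = 0.1543
Σp_1ᵢ² = 0.27² + 0.09² + 0.30² + 0.15² + 0.17² + 0.02² = 0.0729 + 0.0081 + 0.0900 + 0.0225 + 0.0289 + 0.0004 = 0.2228
Σp_2ᵢ² = 0.17² + 0.02² + 0.08² + 0.50² + 0.02² + 0.21² = 0.0289 + 0.0004 + 0.0064 + 0.2500 + 0.0004 + 0.0441 = 0.3302
O = 0.1543 / √(0.2228 × 0.3302) = 0.1543 / 0.27124 = 0.5689

0.57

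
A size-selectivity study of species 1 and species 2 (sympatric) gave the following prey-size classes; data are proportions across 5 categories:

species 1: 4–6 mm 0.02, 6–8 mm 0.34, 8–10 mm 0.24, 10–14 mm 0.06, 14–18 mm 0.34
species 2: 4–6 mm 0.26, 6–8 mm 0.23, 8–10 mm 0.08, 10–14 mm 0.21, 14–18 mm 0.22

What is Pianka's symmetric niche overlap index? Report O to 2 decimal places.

Σ p₁ᵢp₂ᵢ = 0.0052 + 0.0782 + 0.0192 + 0.0126 + 0.0748 = 0.1900
Σp_1ᵢ² = 0.02² + 0.34² + 0.24² + 0.06² + 0.34² = 0.0004 + 0.1156 + 0.0576 + 0.0036 + 0.1156 = 0.2928
Σp_2ᵢ² = 0.26² + 0.23² + 0.08² + 0.21² + 0.22² = 0.0676 + 0.0529 + 0.0064 + 0.0441 + 0.0484 = 0.2194
O = 0.1900 / √(0.2928 × 0.2194) = 0.1900 / 0.25346 = 0.7496

0.75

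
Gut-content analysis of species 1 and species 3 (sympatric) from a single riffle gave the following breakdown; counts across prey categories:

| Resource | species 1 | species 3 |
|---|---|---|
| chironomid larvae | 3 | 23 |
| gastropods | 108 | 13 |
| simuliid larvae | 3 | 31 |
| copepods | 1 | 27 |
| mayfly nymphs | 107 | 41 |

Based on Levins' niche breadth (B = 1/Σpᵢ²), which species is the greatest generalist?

Proportions for species 1 (n=222): 3/222=0.0135, 108/222=0.4865, 3/222=0.0135, 1/222=0.0045, 107/222=0.4820
Proportions for species 3 (n=135): 23/135=0.1704, 13/135=0.0963, 31/135=0.2296, 27/135=0.2000, 41/135=0.3037
Σp_1ᵢ² = 0.0135² + 0.4865² + 0.0135² + 0.0045² + 0.4820² = 0.000182 + 0.236682 + 0.000182 + 0.000020 + 0.232324 = 0.469390
B_1 = 1 / 0.469390 = 2.1304
Σp_3ᵢ² = 0.1704² + 0.0963² + 0.2296² + 0.2000² + 0.3037² = 0.029036 + 0.009274 + 0.052716 + 0.040000 + 0.092234 = 0.223260
B_3 = 1 / 0.223260 = 4.4791
Highest B → broadest niche (most generalist): species 3 (B = 4.48).

species 3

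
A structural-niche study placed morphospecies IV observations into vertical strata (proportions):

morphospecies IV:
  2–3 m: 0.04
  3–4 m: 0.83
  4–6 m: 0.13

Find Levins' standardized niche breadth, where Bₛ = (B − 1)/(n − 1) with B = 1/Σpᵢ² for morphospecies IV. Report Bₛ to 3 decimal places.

0.207

Σpᵢ² = 0.04² + 0.83² + 0.13² = 0.0016 + 0.6889 + 0.0169 = 0.7074
B = 1 / 0.7074 = 1.41363
Bₛ = (B − 1)/(n − 1) = (1.41363 − 1)/(3 − 1) = 0.41363/2 = 0.20682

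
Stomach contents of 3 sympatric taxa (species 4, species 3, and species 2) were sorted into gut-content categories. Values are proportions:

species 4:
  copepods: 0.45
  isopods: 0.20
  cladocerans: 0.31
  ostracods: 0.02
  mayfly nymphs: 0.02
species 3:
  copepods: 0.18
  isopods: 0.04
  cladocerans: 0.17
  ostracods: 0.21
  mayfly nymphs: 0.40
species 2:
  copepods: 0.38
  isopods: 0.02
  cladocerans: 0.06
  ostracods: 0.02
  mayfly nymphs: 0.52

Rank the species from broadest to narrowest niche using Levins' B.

Σp_4ᵢ² = 0.45² + 0.20² + 0.31² + 0.02² + 0.02² = 0.2025 + 0.0400 + 0.0961 + 0.0004 + 0.0004 = 0.3394
B_4 = 1 / 0.3394 = 2.9464
Σp_3ᵢ² = 0.18² + 0.04² + 0.17² + 0.21² + 0.40² = 0.0324 + 0.0016 + 0.0289 + 0.0441 + 0.1600 = 0.2670
B_3 = 1 / 0.2670 = 3.7453
Σp_2ᵢ² = 0.38² + 0.02² + 0.06² + 0.02² + 0.52² = 0.1444 + 0.0004 + 0.0036 + 0.0004 + 0.2704 = 0.4192
B_2 = 1 / 0.4192 = 2.3855
Ranking by B (broadest → narrowest): species 3 (3.75) > species 4 (2.95) > species 2 (2.39)

species 3 > species 4 > species 2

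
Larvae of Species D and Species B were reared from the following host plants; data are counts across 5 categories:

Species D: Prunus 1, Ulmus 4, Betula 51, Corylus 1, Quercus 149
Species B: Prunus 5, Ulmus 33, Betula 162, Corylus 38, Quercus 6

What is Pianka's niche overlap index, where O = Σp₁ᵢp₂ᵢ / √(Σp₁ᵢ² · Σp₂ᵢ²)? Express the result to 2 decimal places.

0.35

Proportions for Species D (n=206): 1/206=0.0049, 4/206=0.0194, 51/206=0.2476, 1/206=0.0049, 149/206=0.7233
Proportions for Species B (n=244): 5/244=0.0205, 33/244=0.1352, 162/244=0.6639, 38/244=0.1557, 6/244=0.0246
Σ p₁ᵢp₂ᵢ = 0.000100 + 0.002623 + 0.164382 + 0.000763 + 0.017793 = 0.185661
Σp_1ᵢ² = 0.0049² + 0.0194² + 0.2476² + 0.0049² + 0.7233² = 0.000024 + 0.000376 + 0.061306 + 0.000024 + 0.523163 = 0.584893
Σp_2ᵢ² = 0.0205² + 0.1352² + 0.6639² + 0.1557² + 0.0246² = 0.000420 + 0.018279 + 0.440763 + 0.024242 + 0.000605 = 0.484309
O = 0.185661 / √(0.584893 × 0.484309) = 0.185661 / 0.5322302 = 0.3488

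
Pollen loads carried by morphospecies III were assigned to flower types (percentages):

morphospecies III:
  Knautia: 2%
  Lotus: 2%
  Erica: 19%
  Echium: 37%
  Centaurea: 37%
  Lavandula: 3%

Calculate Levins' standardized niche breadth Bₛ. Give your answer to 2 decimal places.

0.44

Convert percentages to proportions (divide by 100).
Σpᵢ² = 0.02² + 0.02² + 0.19² + 0.37² + 0.37² + 0.03² = 0.0004 + 0.0004 + 0.0361 + 0.1369 + 0.1369 + 0.0009 = 0.3116
B = 1 / 0.3116 = 3.2092
Bₛ = (B − 1)/(n − 1) = (3.2092 − 1)/(6 − 1) = 2.2092/5 = 0.4418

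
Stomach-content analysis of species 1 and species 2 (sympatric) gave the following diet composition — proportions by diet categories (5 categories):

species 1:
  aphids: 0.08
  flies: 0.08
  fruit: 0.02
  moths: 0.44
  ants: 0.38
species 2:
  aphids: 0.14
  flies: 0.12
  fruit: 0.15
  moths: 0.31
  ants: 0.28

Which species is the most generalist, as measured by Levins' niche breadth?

Σp_1ᵢ² = 0.08² + 0.08² + 0.02² + 0.44² + 0.38² = 0.0064 + 0.0064 + 0.0004 + 0.1936 + 0.1444 = 0.3512
B_1 = 1 / 0.3512 = 2.8474
Σp_2ᵢ² = 0.14² + 0.12² + 0.15² + 0.31² + 0.28² = 0.0196 + 0.0144 + 0.0225 + 0.0961 + 0.0784 = 0.2310
B_2 = 1 / 0.2310 = 4.3290
Highest B → broadest niche (most generalist): species 2 (B = 4.33).

species 2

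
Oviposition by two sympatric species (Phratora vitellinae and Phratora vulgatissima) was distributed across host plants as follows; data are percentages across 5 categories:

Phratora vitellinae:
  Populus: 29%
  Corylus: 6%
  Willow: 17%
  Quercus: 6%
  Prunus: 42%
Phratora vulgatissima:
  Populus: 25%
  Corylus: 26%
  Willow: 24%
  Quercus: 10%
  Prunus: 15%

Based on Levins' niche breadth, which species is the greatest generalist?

Convert percentages to proportions (divide by 100).
Σp_viteᵢ² = 0.29² + 0.06² + 0.17² + 0.06² + 0.42² = 0.0841 + 0.0036 + 0.0289 + 0.0036 + 0.1764 = 0.2966
B_vite = 1 / 0.2966 = 3.3715
Σp_vulgᵢ² = 0.25² + 0.26² + 0.24² + 0.10² + 0.15² = 0.0625 + 0.0676 + 0.0576 + 0.0100 + 0.0225 = 0.2202
B_vulg = 1 / 0.2202 = 4.5413
Highest B → broadest niche (most generalist): Phratora vulgatissima (B = 4.54).

Phratora vulgatissima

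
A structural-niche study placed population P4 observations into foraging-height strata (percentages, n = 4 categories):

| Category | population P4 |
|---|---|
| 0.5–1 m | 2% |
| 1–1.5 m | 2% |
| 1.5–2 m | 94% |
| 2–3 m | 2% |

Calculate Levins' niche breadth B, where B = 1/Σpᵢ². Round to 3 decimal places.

1.130

Convert percentages to proportions (divide by 100).
Σpᵢ² = 0.02² + 0.02² + 0.94² + 0.02² = 0.0004 + 0.0004 + 0.8836 + 0.0004 = 0.8848
B = 1 / 0.8848 = 1.13020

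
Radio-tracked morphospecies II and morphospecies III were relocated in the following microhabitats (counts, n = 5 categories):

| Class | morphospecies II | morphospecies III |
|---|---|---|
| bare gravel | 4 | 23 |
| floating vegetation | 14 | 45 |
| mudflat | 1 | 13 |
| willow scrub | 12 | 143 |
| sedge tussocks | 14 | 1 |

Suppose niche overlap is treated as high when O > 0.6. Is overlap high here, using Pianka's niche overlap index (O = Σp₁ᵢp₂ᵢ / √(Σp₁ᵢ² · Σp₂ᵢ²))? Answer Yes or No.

Proportions for morphospecies II (n=45): 4/45=0.0889, 14/45=0.3111, 1/45=0.0222, 12/45=0.2667, 14/45=0.3111
Proportions for morphospecies III (n=225): 23/225=0.1022, 45/225=0.2000, 13/225=0.0578, 143/225=0.6356, 1/225=0.0044
Σ p₁ᵢp₂ᵢ = 0.009086 + 0.062220 + 0.001283 + 0.169515 + 0.001369 = 0.243473
Σp_1ᵢ² = 0.0889² + 0.3111² + 0.0222² + 0.2667² + 0.3111² = 0.007903 + 0.096783 + 0.000493 + 0.071129 + 0.096783 = 0.273091
Σp_2ᵢ² = 0.1022² + 0.2000² + 0.0578² + 0.6356² + 0.0044² = 0.010445 + 0.040000 + 0.003341 + 0.403987 + 0.000019 = 0.457792
O = 0.243473 / √(0.273091 × 0.457792) = 0.243473 / 0.3535801 = 0.6886
O = 0.6886 > 0.6 → Yes.

Yes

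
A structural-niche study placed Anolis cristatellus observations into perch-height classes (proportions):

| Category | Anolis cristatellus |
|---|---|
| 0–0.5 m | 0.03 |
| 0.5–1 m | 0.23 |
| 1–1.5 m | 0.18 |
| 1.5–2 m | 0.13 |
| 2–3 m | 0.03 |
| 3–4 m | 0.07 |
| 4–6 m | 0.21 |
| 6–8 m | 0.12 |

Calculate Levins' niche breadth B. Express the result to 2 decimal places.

Σpᵢ² = 0.03² + 0.23² + 0.18² + 0.13² + 0.03² + 0.07² + 0.21² + 0.12² = 0.0009 + 0.0529 + 0.0324 + 0.0169 + 0.0009 + 0.0049 + 0.0441 + 0.0144 = 0.1674
B = 1 / 0.1674 = 5.9737

5.97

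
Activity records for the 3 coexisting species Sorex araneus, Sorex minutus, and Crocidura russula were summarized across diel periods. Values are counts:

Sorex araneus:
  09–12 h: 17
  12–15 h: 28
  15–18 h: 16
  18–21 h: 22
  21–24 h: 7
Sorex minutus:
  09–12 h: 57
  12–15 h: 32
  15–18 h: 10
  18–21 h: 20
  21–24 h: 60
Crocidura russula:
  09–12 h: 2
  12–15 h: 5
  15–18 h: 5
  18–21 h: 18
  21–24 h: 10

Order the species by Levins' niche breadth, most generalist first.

Proportions for Sorex araneus (n=90): 17/90=0.1889, 28/90=0.3111, 16/90=0.1778, 22/90=0.2444, 7/90=0.0778
Proportions for Sorex minutus (n=179): 57/179=0.3184, 32/179=0.1788, 10/179=0.0559, 20/179=0.1117, 60/179=0.3352
Proportions for Crocidura russula (n=40): 2/40=0.0500, 5/40=0.1250, 5/40=0.1250, 18/40=0.4500, 10/40=0.2500
Σp_aranᵢ² = 0.1889² + 0.3111² + 0.1778² + 0.2444² + 0.0778² = 0.035683 + 0.096783 + 0.031613 + 0.059731 + 0.006053 = 0.229863
B_aran = 1 / 0.229863 = 4.3504
Σp_minuᵢ² = 0.3184² + 0.1788² + 0.0559² + 0.1117² + 0.3352² = 0.101379 + 0.031969 + 0.003125 + 0.012477 + 0.112359 = 0.261309
B_minu = 1 / 0.261309 = 3.8269
Σp_russᵢ² = 0.0500² + 0.1250² + 0.1250² + 0.4500² + 0.2500² = 0.002500 + 0.015625 + 0.015625 + 0.202500 + 0.062500 = 0.298750
B_russ = 1 / 0.298750 = 3.3473
Ranking by B (broadest → narrowest): Sorex araneus (4.35) > Sorex minutus (3.83) > Crocidura russula (3.35)

Sorex araneus > Sorex minutus > Crocidura russula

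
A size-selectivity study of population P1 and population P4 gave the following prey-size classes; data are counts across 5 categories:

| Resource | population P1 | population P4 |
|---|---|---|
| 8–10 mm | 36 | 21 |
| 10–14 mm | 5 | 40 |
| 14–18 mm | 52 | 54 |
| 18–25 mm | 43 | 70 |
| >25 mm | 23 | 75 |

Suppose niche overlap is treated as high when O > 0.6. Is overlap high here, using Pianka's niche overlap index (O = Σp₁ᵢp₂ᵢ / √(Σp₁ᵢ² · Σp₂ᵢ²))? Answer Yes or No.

Yes

Proportions for population P1 (n=159): 36/159=0.2264, 5/159=0.0314, 52/159=0.3270, 43/159=0.2704, 23/159=0.1447
Proportions for population P4 (n=260): 21/260=0.0808, 40/260=0.1538, 54/260=0.2077, 70/260=0.2692, 75/260=0.2885
Σ p₁ᵢp₂ᵢ = 0.018293 + 0.004829 + 0.067918 + 0.072792 + 0.041746 = 0.205578
Σp_1ᵢ² = 0.2264² + 0.0314² + 0.3270² + 0.2704² + 0.1447² = 0.051257 + 0.000986 + 0.106929 + 0.073116 + 0.020938 = 0.253226
Σp_2ᵢ² = 0.0808² + 0.1538² + 0.2077² + 0.2692² + 0.2885² = 0.006529 + 0.023654 + 0.043139 + 0.072469 + 0.083232 = 0.229023
O = 0.205578 / √(0.253226 × 0.229023) = 0.205578 / 0.2408206 = 0.8537
O = 0.8537 > 0.6 → Yes.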